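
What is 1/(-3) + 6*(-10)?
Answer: -181/3 ≈ -60.333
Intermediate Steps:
1/(-3) + 6*(-10) = -⅓ - 60 = -181/3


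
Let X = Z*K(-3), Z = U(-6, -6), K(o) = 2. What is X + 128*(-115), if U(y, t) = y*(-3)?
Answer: -14684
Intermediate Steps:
U(y, t) = -3*y
Z = 18 (Z = -3*(-6) = 18)
X = 36 (X = 18*2 = 36)
X + 128*(-115) = 36 + 128*(-115) = 36 - 14720 = -14684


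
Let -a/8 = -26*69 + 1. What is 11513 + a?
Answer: 25857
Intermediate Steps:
a = 14344 (a = -8*(-26*69 + 1) = -8*(-1794 + 1) = -8*(-1793) = 14344)
11513 + a = 11513 + 14344 = 25857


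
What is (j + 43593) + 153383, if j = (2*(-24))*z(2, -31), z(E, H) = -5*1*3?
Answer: 197696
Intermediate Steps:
z(E, H) = -15 (z(E, H) = -5*3 = -15)
j = 720 (j = (2*(-24))*(-15) = -48*(-15) = 720)
(j + 43593) + 153383 = (720 + 43593) + 153383 = 44313 + 153383 = 197696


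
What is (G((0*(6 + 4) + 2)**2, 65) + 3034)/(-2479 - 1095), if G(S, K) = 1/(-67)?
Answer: -203277/239458 ≈ -0.84890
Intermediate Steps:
G(S, K) = -1/67
(G((0*(6 + 4) + 2)**2, 65) + 3034)/(-2479 - 1095) = (-1/67 + 3034)/(-2479 - 1095) = (203277/67)/(-3574) = (203277/67)*(-1/3574) = -203277/239458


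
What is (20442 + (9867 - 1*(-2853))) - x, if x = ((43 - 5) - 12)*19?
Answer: 32668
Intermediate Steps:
x = 494 (x = (38 - 12)*19 = 26*19 = 494)
(20442 + (9867 - 1*(-2853))) - x = (20442 + (9867 - 1*(-2853))) - 1*494 = (20442 + (9867 + 2853)) - 494 = (20442 + 12720) - 494 = 33162 - 494 = 32668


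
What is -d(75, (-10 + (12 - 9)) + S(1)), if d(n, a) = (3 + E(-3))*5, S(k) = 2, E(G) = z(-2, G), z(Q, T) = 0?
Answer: -15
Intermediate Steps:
E(G) = 0
d(n, a) = 15 (d(n, a) = (3 + 0)*5 = 3*5 = 15)
-d(75, (-10 + (12 - 9)) + S(1)) = -1*15 = -15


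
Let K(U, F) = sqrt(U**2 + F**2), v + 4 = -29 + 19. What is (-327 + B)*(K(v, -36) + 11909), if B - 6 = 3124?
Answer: 33380927 + 5606*sqrt(373) ≈ 3.3489e+7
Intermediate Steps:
v = -14 (v = -4 + (-29 + 19) = -4 - 10 = -14)
K(U, F) = sqrt(F**2 + U**2)
B = 3130 (B = 6 + 3124 = 3130)
(-327 + B)*(K(v, -36) + 11909) = (-327 + 3130)*(sqrt((-36)**2 + (-14)**2) + 11909) = 2803*(sqrt(1296 + 196) + 11909) = 2803*(sqrt(1492) + 11909) = 2803*(2*sqrt(373) + 11909) = 2803*(11909 + 2*sqrt(373)) = 33380927 + 5606*sqrt(373)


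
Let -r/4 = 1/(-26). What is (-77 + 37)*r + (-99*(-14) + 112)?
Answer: 19394/13 ≈ 1491.8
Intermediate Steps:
r = 2/13 (r = -4/(-26) = -4*(-1/26) = 2/13 ≈ 0.15385)
(-77 + 37)*r + (-99*(-14) + 112) = (-77 + 37)*(2/13) + (-99*(-14) + 112) = -40*2/13 + (1386 + 112) = -80/13 + 1498 = 19394/13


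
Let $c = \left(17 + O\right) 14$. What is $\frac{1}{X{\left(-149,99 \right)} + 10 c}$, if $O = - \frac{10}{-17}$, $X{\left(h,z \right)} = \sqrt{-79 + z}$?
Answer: $\frac{35581}{87612691} - \frac{289 \sqrt{5}}{876126910} \approx 0.00040538$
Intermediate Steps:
$O = \frac{10}{17}$ ($O = \left(-10\right) \left(- \frac{1}{17}\right) = \frac{10}{17} \approx 0.58823$)
$c = \frac{4186}{17}$ ($c = \left(17 + \frac{10}{17}\right) 14 = \frac{299}{17} \cdot 14 = \frac{4186}{17} \approx 246.24$)
$\frac{1}{X{\left(-149,99 \right)} + 10 c} = \frac{1}{\sqrt{-79 + 99} + 10 \cdot \frac{4186}{17}} = \frac{1}{\sqrt{20} + \frac{41860}{17}} = \frac{1}{2 \sqrt{5} + \frac{41860}{17}} = \frac{1}{\frac{41860}{17} + 2 \sqrt{5}}$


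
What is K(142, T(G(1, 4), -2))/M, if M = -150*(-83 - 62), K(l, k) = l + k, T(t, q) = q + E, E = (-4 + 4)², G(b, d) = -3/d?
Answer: 14/2175 ≈ 0.0064368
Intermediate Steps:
E = 0 (E = 0² = 0)
T(t, q) = q (T(t, q) = q + 0 = q)
K(l, k) = k + l
M = 21750 (M = -150*(-145) = 21750)
K(142, T(G(1, 4), -2))/M = (-2 + 142)/21750 = 140*(1/21750) = 14/2175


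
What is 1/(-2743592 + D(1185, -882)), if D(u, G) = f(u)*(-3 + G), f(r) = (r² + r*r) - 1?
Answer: -1/2488220957 ≈ -4.0189e-10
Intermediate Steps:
f(r) = -1 + 2*r² (f(r) = (r² + r²) - 1 = 2*r² - 1 = -1 + 2*r²)
D(u, G) = (-1 + 2*u²)*(-3 + G)
1/(-2743592 + D(1185, -882)) = 1/(-2743592 + (-1 + 2*1185²)*(-3 - 882)) = 1/(-2743592 + (-1 + 2*1404225)*(-885)) = 1/(-2743592 + (-1 + 2808450)*(-885)) = 1/(-2743592 + 2808449*(-885)) = 1/(-2743592 - 2485477365) = 1/(-2488220957) = -1/2488220957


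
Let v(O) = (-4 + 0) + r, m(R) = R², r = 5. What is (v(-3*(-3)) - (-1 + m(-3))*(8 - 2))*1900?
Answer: -89300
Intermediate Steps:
v(O) = 1 (v(O) = (-4 + 0) + 5 = -4 + 5 = 1)
(v(-3*(-3)) - (-1 + m(-3))*(8 - 2))*1900 = (1 - (-1 + (-3)²)*(8 - 2))*1900 = (1 - (-1 + 9)*6)*1900 = (1 - 8*6)*1900 = (1 - 1*48)*1900 = (1 - 48)*1900 = -47*1900 = -89300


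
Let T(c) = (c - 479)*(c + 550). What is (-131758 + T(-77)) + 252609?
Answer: -142137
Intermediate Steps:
T(c) = (-479 + c)*(550 + c)
(-131758 + T(-77)) + 252609 = (-131758 + (-263450 + (-77)² + 71*(-77))) + 252609 = (-131758 + (-263450 + 5929 - 5467)) + 252609 = (-131758 - 262988) + 252609 = -394746 + 252609 = -142137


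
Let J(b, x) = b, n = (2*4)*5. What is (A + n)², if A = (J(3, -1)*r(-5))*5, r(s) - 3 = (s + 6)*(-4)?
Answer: 625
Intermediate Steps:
n = 40 (n = 8*5 = 40)
r(s) = -21 - 4*s (r(s) = 3 + (s + 6)*(-4) = 3 + (6 + s)*(-4) = 3 + (-24 - 4*s) = -21 - 4*s)
A = -15 (A = (3*(-21 - 4*(-5)))*5 = (3*(-21 + 20))*5 = (3*(-1))*5 = -3*5 = -15)
(A + n)² = (-15 + 40)² = 25² = 625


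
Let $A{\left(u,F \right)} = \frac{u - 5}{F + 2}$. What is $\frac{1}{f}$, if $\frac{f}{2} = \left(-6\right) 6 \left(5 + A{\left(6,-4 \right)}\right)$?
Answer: $- \frac{1}{324} \approx -0.0030864$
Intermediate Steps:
$A{\left(u,F \right)} = \frac{-5 + u}{2 + F}$
$f = -324$ ($f = 2 \left(-6\right) 6 \left(5 + \frac{-5 + 6}{2 - 4}\right) = 2 \left(- 36 \left(5 + \frac{1}{-2} \cdot 1\right)\right) = 2 \left(- 36 \left(5 - \frac{1}{2}\right)\right) = 2 \left(\left(-36\right) \frac{9}{2}\right) = 2 \left(-162\right) = -324$)
$\frac{1}{f} = \frac{1}{-324} = - \frac{1}{324}$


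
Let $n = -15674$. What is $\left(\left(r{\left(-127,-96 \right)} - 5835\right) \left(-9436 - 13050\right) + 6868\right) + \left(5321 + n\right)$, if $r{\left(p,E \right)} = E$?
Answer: $133360981$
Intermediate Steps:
$\left(\left(r{\left(-127,-96 \right)} - 5835\right) \left(-9436 - 13050\right) + 6868\right) + \left(5321 + n\right) = \left(\left(-96 - 5835\right) \left(-9436 - 13050\right) + 6868\right) + \left(5321 - 15674\right) = \left(\left(-5931\right) \left(-22486\right) + 6868\right) - 10353 = \left(133364466 + 6868\right) - 10353 = 133371334 - 10353 = 133360981$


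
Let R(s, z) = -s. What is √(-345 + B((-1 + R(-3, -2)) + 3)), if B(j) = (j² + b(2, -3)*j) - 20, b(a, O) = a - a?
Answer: 2*I*√85 ≈ 18.439*I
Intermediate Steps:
b(a, O) = 0
B(j) = -20 + j² (B(j) = (j² + 0*j) - 20 = (j² + 0) - 20 = j² - 20 = -20 + j²)
√(-345 + B((-1 + R(-3, -2)) + 3)) = √(-345 + (-20 + ((-1 - 1*(-3)) + 3)²)) = √(-345 + (-20 + ((-1 + 3) + 3)²)) = √(-345 + (-20 + (2 + 3)²)) = √(-345 + (-20 + 5²)) = √(-345 + (-20 + 25)) = √(-345 + 5) = √(-340) = 2*I*√85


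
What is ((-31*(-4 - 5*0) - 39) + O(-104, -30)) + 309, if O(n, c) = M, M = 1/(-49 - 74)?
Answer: 48461/123 ≈ 393.99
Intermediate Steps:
M = -1/123 (M = 1/(-123) = -1/123 ≈ -0.0081301)
O(n, c) = -1/123
((-31*(-4 - 5*0) - 39) + O(-104, -30)) + 309 = ((-31*(-4 - 5*0) - 39) - 1/123) + 309 = ((-31*(-4 + 0) - 39) - 1/123) + 309 = ((-31*(-4) - 39) - 1/123) + 309 = ((124 - 39) - 1/123) + 309 = (85 - 1/123) + 309 = 10454/123 + 309 = 48461/123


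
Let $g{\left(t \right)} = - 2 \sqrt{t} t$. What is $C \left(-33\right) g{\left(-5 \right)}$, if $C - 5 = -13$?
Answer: $2640 i \sqrt{5} \approx 5903.2 i$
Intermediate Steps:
$C = -8$ ($C = 5 - 13 = -8$)
$g{\left(t \right)} = - 2 t^{\frac{3}{2}}$
$C \left(-33\right) g{\left(-5 \right)} = \left(-8\right) \left(-33\right) \left(- 2 \left(-5\right)^{\frac{3}{2}}\right) = 264 \left(- 2 \left(- 5 i \sqrt{5}\right)\right) = 264 \cdot 10 i \sqrt{5} = 2640 i \sqrt{5}$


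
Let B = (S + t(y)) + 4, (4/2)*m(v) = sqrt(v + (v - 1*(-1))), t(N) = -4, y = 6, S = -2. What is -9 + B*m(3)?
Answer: -9 - sqrt(7) ≈ -11.646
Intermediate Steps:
m(v) = sqrt(1 + 2*v)/2 (m(v) = sqrt(v + (v - 1*(-1)))/2 = sqrt(v + (v + 1))/2 = sqrt(v + (1 + v))/2 = sqrt(1 + 2*v)/2)
B = -2 (B = (-2 - 4) + 4 = -6 + 4 = -2)
-9 + B*m(3) = -9 - sqrt(1 + 2*3) = -9 - sqrt(1 + 6) = -9 - sqrt(7)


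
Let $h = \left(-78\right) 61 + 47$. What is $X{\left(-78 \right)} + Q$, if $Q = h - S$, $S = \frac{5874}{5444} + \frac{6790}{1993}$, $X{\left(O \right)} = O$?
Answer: $- \frac{26004402215}{5424946} \approx -4793.5$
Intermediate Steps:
$h = -4711$ ($h = -4758 + 47 = -4711$)
$S = \frac{24335821}{5424946}$ ($S = 5874 \cdot \frac{1}{5444} + 6790 \cdot \frac{1}{1993} = \frac{2937}{2722} + \frac{6790}{1993} = \frac{24335821}{5424946} \approx 4.4859$)
$Q = - \frac{25581256427}{5424946}$ ($Q = -4711 - \frac{24335821}{5424946} = - \frac{25581256427}{5424946} \approx -4715.5$)
$X{\left(-78 \right)} + Q = -78 - \frac{25581256427}{5424946} = - \frac{26004402215}{5424946}$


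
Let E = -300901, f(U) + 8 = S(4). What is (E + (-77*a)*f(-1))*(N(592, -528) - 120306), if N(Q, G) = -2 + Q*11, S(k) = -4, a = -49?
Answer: 39393557892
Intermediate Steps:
f(U) = -12 (f(U) = -8 - 4 = -12)
N(Q, G) = -2 + 11*Q
(E + (-77*a)*f(-1))*(N(592, -528) - 120306) = (-300901 - 77*(-49)*(-12))*((-2 + 11*592) - 120306) = (-300901 + 3773*(-12))*((-2 + 6512) - 120306) = (-300901 - 45276)*(6510 - 120306) = -346177*(-113796) = 39393557892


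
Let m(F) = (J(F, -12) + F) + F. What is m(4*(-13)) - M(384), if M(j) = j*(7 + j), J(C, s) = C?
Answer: -150300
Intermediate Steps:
m(F) = 3*F (m(F) = (F + F) + F = 2*F + F = 3*F)
m(4*(-13)) - M(384) = 3*(4*(-13)) - 384*(7 + 384) = 3*(-52) - 384*391 = -156 - 1*150144 = -156 - 150144 = -150300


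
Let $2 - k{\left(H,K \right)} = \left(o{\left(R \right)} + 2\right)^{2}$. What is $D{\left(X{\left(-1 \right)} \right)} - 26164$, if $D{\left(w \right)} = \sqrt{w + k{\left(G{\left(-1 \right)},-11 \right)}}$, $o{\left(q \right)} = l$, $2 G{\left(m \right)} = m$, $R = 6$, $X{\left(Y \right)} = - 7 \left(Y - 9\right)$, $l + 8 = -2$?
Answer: $-26164 + 2 \sqrt{2} \approx -26161.0$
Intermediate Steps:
$l = -10$ ($l = -8 - 2 = -10$)
$X{\left(Y \right)} = 63 - 7 Y$ ($X{\left(Y \right)} = - 7 \left(-9 + Y\right) = 63 - 7 Y$)
$G{\left(m \right)} = \frac{m}{2}$
$o{\left(q \right)} = -10$
$k{\left(H,K \right)} = -62$ ($k{\left(H,K \right)} = 2 - \left(-10 + 2\right)^{2} = 2 - \left(-8\right)^{2} = 2 - 64 = -62$)
$D{\left(w \right)} = \sqrt{-62 + w}$ ($D{\left(w \right)} = \sqrt{w - 62} = \sqrt{-62 + w}$)
$D{\left(X{\left(-1 \right)} \right)} - 26164 = \sqrt{-62 + \left(63 - -7\right)} - 26164 = \sqrt{-62 + \left(63 + 7\right)} - 26164 = \sqrt{-62 + 70} - 26164 = \sqrt{8} - 26164 = 2 \sqrt{2} - 26164 = -26164 + 2 \sqrt{2}$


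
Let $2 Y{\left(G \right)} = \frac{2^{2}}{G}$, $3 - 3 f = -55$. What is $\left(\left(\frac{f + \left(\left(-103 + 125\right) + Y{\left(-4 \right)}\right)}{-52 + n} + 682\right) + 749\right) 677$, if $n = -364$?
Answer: $\frac{2417926487}{2496} \approx 9.6872 \cdot 10^{5}$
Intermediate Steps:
$f = \frac{58}{3}$ ($f = 1 - - \frac{55}{3} = 1 + \frac{55}{3} = \frac{58}{3} \approx 19.333$)
$Y{\left(G \right)} = \frac{2}{G}$ ($Y{\left(G \right)} = \frac{2^{2} \frac{1}{G}}{2} = \frac{4 \frac{1}{G}}{2} = \frac{2}{G}$)
$\left(\left(\frac{f + \left(\left(-103 + 125\right) + Y{\left(-4 \right)}\right)}{-52 + n} + 682\right) + 749\right) 677 = \left(\left(\frac{\frac{58}{3} + \left(\left(-103 + 125\right) + \frac{2}{-4}\right)}{-52 - 364} + 682\right) + 749\right) 677 = \left(\left(\frac{\frac{58}{3} + \left(22 + 2 \left(- \frac{1}{4}\right)\right)}{-416} + 682\right) + 749\right) 677 = \left(\left(\left(\frac{58}{3} + \left(22 - \frac{1}{2}\right)\right) \left(- \frac{1}{416}\right) + 682\right) + 749\right) 677 = \left(\left(\left(\frac{58}{3} + \frac{43}{2}\right) \left(- \frac{1}{416}\right) + 682\right) + 749\right) 677 = \left(\left(\frac{245}{6} \left(- \frac{1}{416}\right) + 682\right) + 749\right) 677 = \left(\left(- \frac{245}{2496} + 682\right) + 749\right) 677 = \left(\frac{1702027}{2496} + 749\right) 677 = \frac{3571531}{2496} \cdot 677 = \frac{2417926487}{2496}$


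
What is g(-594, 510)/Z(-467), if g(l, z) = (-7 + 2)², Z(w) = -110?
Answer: -5/22 ≈ -0.22727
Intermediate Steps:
g(l, z) = 25 (g(l, z) = (-5)² = 25)
g(-594, 510)/Z(-467) = 25/(-110) = 25*(-1/110) = -5/22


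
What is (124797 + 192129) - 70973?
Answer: 245953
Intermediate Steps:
(124797 + 192129) - 70973 = 316926 - 70973 = 245953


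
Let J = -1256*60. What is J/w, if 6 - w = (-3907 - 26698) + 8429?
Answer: -12560/3697 ≈ -3.3974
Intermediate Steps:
w = 22182 (w = 6 - ((-3907 - 26698) + 8429) = 6 - (-30605 + 8429) = 6 - 1*(-22176) = 6 + 22176 = 22182)
J = -75360
J/w = -75360/22182 = -75360*1/22182 = -12560/3697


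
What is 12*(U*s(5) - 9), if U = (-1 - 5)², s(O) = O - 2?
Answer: 1188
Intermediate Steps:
s(O) = -2 + O
U = 36 (U = (-6)² = 36)
12*(U*s(5) - 9) = 12*(36*(-2 + 5) - 9) = 12*(36*3 - 9) = 12*(108 - 9) = 12*99 = 1188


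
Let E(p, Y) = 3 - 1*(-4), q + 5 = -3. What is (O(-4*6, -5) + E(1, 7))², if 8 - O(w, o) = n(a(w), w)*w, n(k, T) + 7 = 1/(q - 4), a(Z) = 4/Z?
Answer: 24025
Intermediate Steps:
q = -8 (q = -5 - 3 = -8)
n(k, T) = -85/12 (n(k, T) = -7 + 1/(-8 - 4) = -7 + 1/(-12) = -7 - 1/12 = -85/12)
E(p, Y) = 7 (E(p, Y) = 3 + 4 = 7)
O(w, o) = 8 + 85*w/12 (O(w, o) = 8 - (-85)*w/12 = 8 + 85*w/12)
(O(-4*6, -5) + E(1, 7))² = ((8 + 85*(-4*6)/12) + 7)² = ((8 + (85/12)*(-24)) + 7)² = ((8 - 170) + 7)² = (-162 + 7)² = (-155)² = 24025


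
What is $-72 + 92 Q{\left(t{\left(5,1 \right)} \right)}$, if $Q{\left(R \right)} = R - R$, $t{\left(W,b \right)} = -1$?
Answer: $-72$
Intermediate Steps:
$Q{\left(R \right)} = 0$
$-72 + 92 Q{\left(t{\left(5,1 \right)} \right)} = -72 + 92 \cdot 0 = -72 + 0 = -72$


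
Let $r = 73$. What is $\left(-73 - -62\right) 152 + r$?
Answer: $-1599$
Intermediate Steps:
$\left(-73 - -62\right) 152 + r = \left(-73 - -62\right) 152 + 73 = \left(-73 + 62\right) 152 + 73 = \left(-11\right) 152 + 73 = -1672 + 73 = -1599$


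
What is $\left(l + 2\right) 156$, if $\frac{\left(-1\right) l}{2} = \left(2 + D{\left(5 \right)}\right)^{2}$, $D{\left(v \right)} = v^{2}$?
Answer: $-227136$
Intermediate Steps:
$l = -1458$ ($l = - 2 \left(2 + 5^{2}\right)^{2} = - 2 \left(2 + 25\right)^{2} = - 2 \cdot 27^{2} = \left(-2\right) 729 = -1458$)
$\left(l + 2\right) 156 = \left(-1458 + 2\right) 156 = \left(-1456\right) 156 = -227136$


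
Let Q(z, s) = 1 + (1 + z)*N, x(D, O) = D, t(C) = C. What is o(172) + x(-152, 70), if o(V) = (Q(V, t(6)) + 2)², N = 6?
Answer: 1083529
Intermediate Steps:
Q(z, s) = 7 + 6*z (Q(z, s) = 1 + (1 + z)*6 = 1 + (6 + 6*z) = 7 + 6*z)
o(V) = (9 + 6*V)² (o(V) = ((7 + 6*V) + 2)² = (9 + 6*V)²)
o(172) + x(-152, 70) = 9*(3 + 2*172)² - 152 = 9*(3 + 344)² - 152 = 9*347² - 152 = 9*120409 - 152 = 1083681 - 152 = 1083529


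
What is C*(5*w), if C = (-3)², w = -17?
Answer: -765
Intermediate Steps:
C = 9
C*(5*w) = 9*(5*(-17)) = 9*(-85) = -765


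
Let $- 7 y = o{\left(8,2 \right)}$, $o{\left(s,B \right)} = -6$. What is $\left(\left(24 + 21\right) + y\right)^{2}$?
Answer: $\frac{103041}{49} \approx 2102.9$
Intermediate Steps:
$y = \frac{6}{7}$ ($y = \left(- \frac{1}{7}\right) \left(-6\right) = \frac{6}{7} \approx 0.85714$)
$\left(\left(24 + 21\right) + y\right)^{2} = \left(\left(24 + 21\right) + \frac{6}{7}\right)^{2} = \left(45 + \frac{6}{7}\right)^{2} = \left(\frac{321}{7}\right)^{2} = \frac{103041}{49}$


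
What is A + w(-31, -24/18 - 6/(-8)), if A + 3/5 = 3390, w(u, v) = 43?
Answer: 17162/5 ≈ 3432.4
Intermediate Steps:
A = 16947/5 (A = -⅗ + 3390 = 16947/5 ≈ 3389.4)
A + w(-31, -24/18 - 6/(-8)) = 16947/5 + 43 = 17162/5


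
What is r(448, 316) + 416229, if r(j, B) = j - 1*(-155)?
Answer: 416832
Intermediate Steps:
r(j, B) = 155 + j (r(j, B) = j + 155 = 155 + j)
r(448, 316) + 416229 = (155 + 448) + 416229 = 603 + 416229 = 416832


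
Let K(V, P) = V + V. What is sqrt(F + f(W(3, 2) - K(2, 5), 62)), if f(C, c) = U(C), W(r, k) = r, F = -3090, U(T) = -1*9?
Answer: I*sqrt(3099) ≈ 55.669*I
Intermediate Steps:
U(T) = -9
K(V, P) = 2*V
f(C, c) = -9
sqrt(F + f(W(3, 2) - K(2, 5), 62)) = sqrt(-3090 - 9) = sqrt(-3099) = I*sqrt(3099)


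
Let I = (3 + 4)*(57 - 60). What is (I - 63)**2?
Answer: 7056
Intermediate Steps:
I = -21 (I = 7*(-3) = -21)
(I - 63)**2 = (-21 - 63)**2 = (-84)**2 = 7056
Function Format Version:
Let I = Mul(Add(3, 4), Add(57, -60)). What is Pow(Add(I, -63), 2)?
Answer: 7056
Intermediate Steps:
I = -21 (I = Mul(7, -3) = -21)
Pow(Add(I, -63), 2) = Pow(Add(-21, -63), 2) = Pow(-84, 2) = 7056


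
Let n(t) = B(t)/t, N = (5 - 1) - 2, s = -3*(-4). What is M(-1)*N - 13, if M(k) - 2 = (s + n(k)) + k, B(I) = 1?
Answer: 11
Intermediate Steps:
s = 12
N = 2 (N = 4 - 2 = 2)
n(t) = 1/t
M(k) = 14 + k + 1/k (M(k) = 2 + ((12 + 1/k) + k) = 2 + (12 + k + 1/k) = 14 + k + 1/k)
M(-1)*N - 13 = (14 - 1 + 1/(-1))*2 - 13 = (14 - 1 - 1)*2 - 13 = 12*2 - 13 = 24 - 13 = 11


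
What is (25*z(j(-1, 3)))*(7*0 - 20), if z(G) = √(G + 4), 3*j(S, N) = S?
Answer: -500*√33/3 ≈ -957.43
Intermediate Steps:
j(S, N) = S/3
z(G) = √(4 + G)
(25*z(j(-1, 3)))*(7*0 - 20) = (25*√(4 + (⅓)*(-1)))*(7*0 - 20) = (25*√(4 - ⅓))*(0 - 20) = (25*√(11/3))*(-20) = (25*(√33/3))*(-20) = (25*√33/3)*(-20) = -500*√33/3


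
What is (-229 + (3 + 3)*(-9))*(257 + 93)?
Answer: -99050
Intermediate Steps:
(-229 + (3 + 3)*(-9))*(257 + 93) = (-229 + 6*(-9))*350 = (-229 - 54)*350 = -283*350 = -99050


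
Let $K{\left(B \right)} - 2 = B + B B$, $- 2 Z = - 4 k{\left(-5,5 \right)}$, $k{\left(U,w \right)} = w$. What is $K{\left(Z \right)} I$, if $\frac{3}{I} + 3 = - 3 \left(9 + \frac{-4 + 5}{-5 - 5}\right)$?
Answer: $- \frac{1120}{99} \approx -11.313$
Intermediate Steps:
$I = - \frac{10}{99}$ ($I = \frac{3}{-3 - 3 \left(9 + \frac{-4 + 5}{-5 - 5}\right)} = \frac{3}{-3 - 3 \left(9 + 1 \frac{1}{-10}\right)} = \frac{3}{-3 - 3 \left(9 + 1 \left(- \frac{1}{10}\right)\right)} = \frac{3}{-3 - 3 \left(9 - \frac{1}{10}\right)} = \frac{3}{-3 - \frac{267}{10}} = \frac{3}{- \frac{297}{10}} = 3 \left(- \frac{10}{297}\right) = - \frac{10}{99} \approx -0.10101$)
$Z = 10$ ($Z = - \frac{\left(-4\right) 5}{2} = \left(- \frac{1}{2}\right) \left(-20\right) = 10$)
$K{\left(B \right)} = 2 + B + B^{2}$ ($K{\left(B \right)} = 2 + \left(B + B B\right) = 2 + \left(B + B^{2}\right) = 2 + B + B^{2}$)
$K{\left(Z \right)} I = \left(2 + 10 + 10^{2}\right) \left(- \frac{10}{99}\right) = \left(2 + 10 + 100\right) \left(- \frac{10}{99}\right) = 112 \left(- \frac{10}{99}\right) = - \frac{1120}{99}$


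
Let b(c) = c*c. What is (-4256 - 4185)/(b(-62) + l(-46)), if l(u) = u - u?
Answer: -8441/3844 ≈ -2.1959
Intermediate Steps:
b(c) = c**2
l(u) = 0
(-4256 - 4185)/(b(-62) + l(-46)) = (-4256 - 4185)/((-62)**2 + 0) = -8441/(3844 + 0) = -8441/3844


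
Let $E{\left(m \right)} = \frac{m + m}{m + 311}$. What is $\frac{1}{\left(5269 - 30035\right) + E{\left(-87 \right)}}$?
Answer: $- \frac{112}{2773879} \approx -4.0377 \cdot 10^{-5}$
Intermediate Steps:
$E{\left(m \right)} = \frac{2 m}{311 + m}$
$\frac{1}{\left(5269 - 30035\right) + E{\left(-87 \right)}} = \frac{1}{\left(5269 - 30035\right) + 2 \left(-87\right) \frac{1}{311 - 87}} = \frac{1}{-24766 + 2 \left(-87\right) \frac{1}{224}} = \frac{1}{-24766 - \frac{87}{112}} = \frac{1}{- \frac{2773879}{112}} = - \frac{112}{2773879}$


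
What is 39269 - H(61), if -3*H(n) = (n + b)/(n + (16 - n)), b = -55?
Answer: 314153/8 ≈ 39269.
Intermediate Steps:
H(n) = 55/48 - n/48 (H(n) = -(n - 55)/(3*(n + (16 - n))) = -(-55 + n)/(3*16) = -(-55/16 + n/16)/3 = 55/48 - n/48)
39269 - H(61) = 39269 - (55/48 - 1/48*61) = 39269 - (55/48 - 61/48) = 39269 - 1*(-⅛) = 39269 + ⅛ = 314153/8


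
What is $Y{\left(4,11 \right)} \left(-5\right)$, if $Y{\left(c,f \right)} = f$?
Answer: $-55$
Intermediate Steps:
$Y{\left(4,11 \right)} \left(-5\right) = 11 \left(-5\right) = -55$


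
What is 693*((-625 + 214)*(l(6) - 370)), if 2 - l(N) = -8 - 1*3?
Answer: 101681811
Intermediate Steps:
l(N) = 13 (l(N) = 2 - (-8 - 1*3) = 2 - (-8 - 3) = 2 - 1*(-11) = 2 + 11 = 13)
693*((-625 + 214)*(l(6) - 370)) = 693*((-625 + 214)*(13 - 370)) = 693*(-411*(-357)) = 693*146727 = 101681811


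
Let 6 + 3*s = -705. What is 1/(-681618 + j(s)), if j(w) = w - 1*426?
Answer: -1/682281 ≈ -1.4657e-6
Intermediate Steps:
s = -237 (s = -2 + (1/3)*(-705) = -2 - 235 = -237)
j(w) = -426 + w (j(w) = w - 426 = -426 + w)
1/(-681618 + j(s)) = 1/(-681618 + (-426 - 237)) = 1/(-681618 - 663) = 1/(-682281) = -1/682281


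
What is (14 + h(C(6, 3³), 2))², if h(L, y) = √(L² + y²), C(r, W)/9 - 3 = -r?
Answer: (14 + √733)² ≈ 1687.1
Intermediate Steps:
C(r, W) = 27 - 9*r (C(r, W) = 27 + 9*(-r) = 27 - 9*r)
(14 + h(C(6, 3³), 2))² = (14 + √((27 - 9*6)² + 2²))² = (14 + √((27 - 54)² + 4))² = (14 + √((-27)² + 4))² = (14 + √(729 + 4))² = (14 + √733)²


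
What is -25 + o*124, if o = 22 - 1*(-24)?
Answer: 5679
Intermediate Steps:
o = 46 (o = 22 + 24 = 46)
-25 + o*124 = -25 + 46*124 = -25 + 5704 = 5679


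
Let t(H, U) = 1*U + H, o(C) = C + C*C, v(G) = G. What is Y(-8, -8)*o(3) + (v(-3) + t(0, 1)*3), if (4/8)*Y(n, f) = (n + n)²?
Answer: 6144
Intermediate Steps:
o(C) = C + C²
t(H, U) = H + U (t(H, U) = U + H = H + U)
Y(n, f) = 8*n² (Y(n, f) = 2*(n + n)² = 2*(2*n)² = 2*(4*n²) = 8*n²)
Y(-8, -8)*o(3) + (v(-3) + t(0, 1)*3) = (8*(-8)²)*(3*(1 + 3)) + (-3 + (0 + 1)*3) = (8*64)*(3*4) + (-3 + 1*3) = 512*12 + (-3 + 3) = 6144 + 0 = 6144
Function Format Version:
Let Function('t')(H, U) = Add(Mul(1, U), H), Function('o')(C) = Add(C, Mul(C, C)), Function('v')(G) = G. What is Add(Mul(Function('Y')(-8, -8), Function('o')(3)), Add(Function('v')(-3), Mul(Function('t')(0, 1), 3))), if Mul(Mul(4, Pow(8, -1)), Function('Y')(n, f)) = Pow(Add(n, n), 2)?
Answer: 6144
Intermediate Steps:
Function('o')(C) = Add(C, Pow(C, 2))
Function('t')(H, U) = Add(H, U) (Function('t')(H, U) = Add(U, H) = Add(H, U))
Function('Y')(n, f) = Mul(8, Pow(n, 2)) (Function('Y')(n, f) = Mul(2, Pow(Add(n, n), 2)) = Mul(2, Pow(Mul(2, n), 2)) = Mul(2, Mul(4, Pow(n, 2))) = Mul(8, Pow(n, 2)))
Add(Mul(Function('Y')(-8, -8), Function('o')(3)), Add(Function('v')(-3), Mul(Function('t')(0, 1), 3))) = Add(Mul(Mul(8, Pow(-8, 2)), Mul(3, Add(1, 3))), Add(-3, Mul(Add(0, 1), 3))) = Add(Mul(Mul(8, 64), Mul(3, 4)), Add(-3, Mul(1, 3))) = Add(Mul(512, 12), Add(-3, 3)) = Add(6144, 0) = 6144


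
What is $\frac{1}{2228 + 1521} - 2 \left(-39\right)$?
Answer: $\frac{292423}{3749} \approx 78.0$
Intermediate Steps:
$\frac{1}{2228 + 1521} - 2 \left(-39\right) = \frac{1}{3749} - -78 = \frac{1}{3749} + 78 = \frac{292423}{3749}$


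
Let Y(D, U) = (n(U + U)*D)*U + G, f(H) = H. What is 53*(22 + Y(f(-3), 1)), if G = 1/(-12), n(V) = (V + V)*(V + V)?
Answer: -16589/12 ≈ -1382.4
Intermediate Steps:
n(V) = 4*V² (n(V) = (2*V)*(2*V) = 4*V²)
G = -1/12 ≈ -0.083333
Y(D, U) = -1/12 + 16*D*U³ (Y(D, U) = ((4*(U + U)²)*D)*U - 1/12 = ((4*(2*U)²)*D)*U - 1/12 = ((4*(4*U²))*D)*U - 1/12 = ((16*U²)*D)*U - 1/12 = (16*D*U²)*U - 1/12 = 16*D*U³ - 1/12 = -1/12 + 16*D*U³)
53*(22 + Y(f(-3), 1)) = 53*(22 + (-1/12 + 16*(-3)*1³)) = 53*(22 + (-1/12 + 16*(-3)*1)) = 53*(22 + (-1/12 - 48)) = 53*(22 - 577/12) = 53*(-313/12) = -16589/12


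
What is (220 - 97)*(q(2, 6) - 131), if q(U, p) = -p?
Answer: -16851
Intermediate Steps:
(220 - 97)*(q(2, 6) - 131) = (220 - 97)*(-1*6 - 131) = 123*(-6 - 131) = 123*(-137) = -16851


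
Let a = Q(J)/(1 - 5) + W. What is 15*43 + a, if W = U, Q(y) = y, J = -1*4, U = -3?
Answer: 643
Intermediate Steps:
J = -4
W = -3
a = -2 (a = -4/(1 - 5) - 3 = -4/(-4) - 3 = -4*(-¼) - 3 = 1 - 3 = -2)
15*43 + a = 15*43 - 2 = 645 - 2 = 643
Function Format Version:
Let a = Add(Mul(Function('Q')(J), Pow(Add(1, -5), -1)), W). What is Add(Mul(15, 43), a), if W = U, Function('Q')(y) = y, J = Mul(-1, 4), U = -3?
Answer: 643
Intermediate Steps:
J = -4
W = -3
a = -2 (a = Add(Mul(-4, Pow(Add(1, -5), -1)), -3) = Add(Mul(-4, Pow(-4, -1)), -3) = Add(Mul(-4, Rational(-1, 4)), -3) = Add(1, -3) = -2)
Add(Mul(15, 43), a) = Add(Mul(15, 43), -2) = Add(645, -2) = 643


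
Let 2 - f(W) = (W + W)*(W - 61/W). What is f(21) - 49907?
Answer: -50665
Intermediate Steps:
f(W) = 2 - 2*W*(W - 61/W) (f(W) = 2 - (W + W)*(W - 61/W) = 2 - 2*W*(W - 61/W))
f(21) - 49907 = (124 - 2*21**2) - 49907 = (124 - 2*441) - 49907 = (124 - 882) - 49907 = -758 - 49907 = -50665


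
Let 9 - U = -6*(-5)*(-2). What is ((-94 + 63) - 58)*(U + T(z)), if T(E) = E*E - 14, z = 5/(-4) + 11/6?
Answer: -709241/144 ≈ -4925.3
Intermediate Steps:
z = 7/12 (z = 5*(-1/4) + 11*(1/6) = -5/4 + 11/6 = 7/12 ≈ 0.58333)
T(E) = -14 + E**2 (T(E) = E**2 - 14 = -14 + E**2)
U = 69 (U = 9 - (-6*(-5))*(-2) = 9 - 30*(-2) = 9 - 1*(-60) = 9 + 60 = 69)
((-94 + 63) - 58)*(U + T(z)) = ((-94 + 63) - 58)*(69 + (-14 + (7/12)**2)) = (-31 - 58)*(69 + (-14 + 49/144)) = -89*(69 - 1967/144) = -89*7969/144 = -709241/144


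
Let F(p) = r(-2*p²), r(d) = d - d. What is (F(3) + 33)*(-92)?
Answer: -3036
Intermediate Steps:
r(d) = 0
F(p) = 0
(F(3) + 33)*(-92) = (0 + 33)*(-92) = 33*(-92) = -3036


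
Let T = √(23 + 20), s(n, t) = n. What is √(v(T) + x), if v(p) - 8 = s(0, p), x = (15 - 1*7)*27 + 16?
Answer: 4*√15 ≈ 15.492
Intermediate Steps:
T = √43 ≈ 6.5574
x = 232 (x = (15 - 7)*27 + 16 = 8*27 + 16 = 216 + 16 = 232)
v(p) = 8 (v(p) = 8 + 0 = 8)
√(v(T) + x) = √(8 + 232) = √240 = 4*√15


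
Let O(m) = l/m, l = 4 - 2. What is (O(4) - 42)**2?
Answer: 6889/4 ≈ 1722.3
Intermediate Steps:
l = 2
O(m) = 2/m
(O(4) - 42)**2 = (2/4 - 42)**2 = (2*(1/4) - 42)**2 = (1/2 - 42)**2 = (-83/2)**2 = 6889/4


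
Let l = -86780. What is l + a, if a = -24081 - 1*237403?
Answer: -348264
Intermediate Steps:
a = -261484 (a = -24081 - 237403 = -261484)
l + a = -86780 - 261484 = -348264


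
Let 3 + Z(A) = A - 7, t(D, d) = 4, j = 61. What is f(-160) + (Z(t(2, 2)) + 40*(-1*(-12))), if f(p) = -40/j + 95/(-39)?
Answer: 1120291/2379 ≈ 470.91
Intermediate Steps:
Z(A) = -10 + A (Z(A) = -3 + (A - 7) = -3 + (-7 + A) = -10 + A)
f(p) = -7355/2379 (f(p) = -40/61 + 95/(-39) = -40*1/61 + 95*(-1/39) = -40/61 - 95/39 = -7355/2379)
f(-160) + (Z(t(2, 2)) + 40*(-1*(-12))) = -7355/2379 + ((-10 + 4) + 40*(-1*(-12))) = -7355/2379 + (-6 + 40*12) = -7355/2379 + (-6 + 480) = -7355/2379 + 474 = 1120291/2379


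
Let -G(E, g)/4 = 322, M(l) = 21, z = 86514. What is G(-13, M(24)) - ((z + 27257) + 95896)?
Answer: -210955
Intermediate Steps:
G(E, g) = -1288 (G(E, g) = -4*322 = -1288)
G(-13, M(24)) - ((z + 27257) + 95896) = -1288 - ((86514 + 27257) + 95896) = -1288 - (113771 + 95896) = -1288 - 1*209667 = -1288 - 209667 = -210955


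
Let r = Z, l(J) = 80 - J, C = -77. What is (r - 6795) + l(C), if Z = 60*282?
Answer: 10282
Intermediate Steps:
Z = 16920
r = 16920
(r - 6795) + l(C) = (16920 - 6795) + (80 - 1*(-77)) = 10125 + (80 + 77) = 10125 + 157 = 10282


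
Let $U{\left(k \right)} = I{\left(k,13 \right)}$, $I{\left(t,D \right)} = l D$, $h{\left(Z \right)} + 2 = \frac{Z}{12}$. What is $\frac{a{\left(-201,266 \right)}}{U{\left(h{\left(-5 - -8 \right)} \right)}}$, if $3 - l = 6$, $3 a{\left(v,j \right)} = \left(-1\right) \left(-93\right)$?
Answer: $- \frac{31}{39} \approx -0.79487$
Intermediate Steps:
$a{\left(v,j \right)} = 31$ ($a{\left(v,j \right)} = \frac{\left(-1\right) \left(-93\right)}{3} = \frac{1}{3} \cdot 93 = 31$)
$l = -3$ ($l = 3 - 6 = -3$)
$h{\left(Z \right)} = -2 + \frac{Z}{12}$
$I{\left(t,D \right)} = - 3 D$
$U{\left(k \right)} = -39$ ($U{\left(k \right)} = \left(-3\right) 13 = -39$)
$\frac{a{\left(-201,266 \right)}}{U{\left(h{\left(-5 - -8 \right)} \right)}} = \frac{31}{-39} = 31 \left(- \frac{1}{39}\right) = - \frac{31}{39}$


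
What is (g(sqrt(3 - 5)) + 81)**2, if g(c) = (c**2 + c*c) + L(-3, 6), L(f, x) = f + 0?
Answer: 5476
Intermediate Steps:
L(f, x) = f
g(c) = -3 + 2*c**2 (g(c) = (c**2 + c*c) - 3 = (c**2 + c**2) - 3 = 2*c**2 - 3 = -3 + 2*c**2)
(g(sqrt(3 - 5)) + 81)**2 = ((-3 + 2*(sqrt(3 - 5))**2) + 81)**2 = ((-3 + 2*(sqrt(-2))**2) + 81)**2 = ((-3 + 2*(I*sqrt(2))**2) + 81)**2 = ((-3 + 2*(-2)) + 81)**2 = ((-3 - 4) + 81)**2 = (-7 + 81)**2 = 74**2 = 5476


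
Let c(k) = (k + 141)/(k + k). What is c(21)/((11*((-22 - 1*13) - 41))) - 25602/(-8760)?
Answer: 3116383/1067990 ≈ 2.9180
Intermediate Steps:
c(k) = (141 + k)/(2*k) (c(k) = (141 + k)/((2*k)) = (141 + k)*(1/(2*k)) = (141 + k)/(2*k))
c(21)/((11*((-22 - 1*13) - 41))) - 25602/(-8760) = ((½)*(141 + 21)/21)/((11*((-22 - 1*13) - 41))) - 25602/(-8760) = ((½)*(1/21)*162)/((11*((-22 - 13) - 41))) - 25602*(-1/8760) = 27/(7*((11*(-35 - 41)))) + 4267/1460 = 27/(7*((11*(-76)))) + 4267/1460 = (27/7)/(-836) + 4267/1460 = (27/7)*(-1/836) + 4267/1460 = -27/5852 + 4267/1460 = 3116383/1067990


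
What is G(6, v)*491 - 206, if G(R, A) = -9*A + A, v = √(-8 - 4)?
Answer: -206 - 7856*I*√3 ≈ -206.0 - 13607.0*I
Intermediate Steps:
v = 2*I*√3 (v = √(-12) = 2*I*√3 ≈ 3.4641*I)
G(R, A) = -8*A
G(6, v)*491 - 206 = -16*I*√3*491 - 206 = -7856*I*√3 - 206 = -206 - 7856*I*√3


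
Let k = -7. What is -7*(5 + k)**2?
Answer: -28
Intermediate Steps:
-7*(5 + k)**2 = -7*(5 - 7)**2 = -7*(-2)**2 = -7*4 = -28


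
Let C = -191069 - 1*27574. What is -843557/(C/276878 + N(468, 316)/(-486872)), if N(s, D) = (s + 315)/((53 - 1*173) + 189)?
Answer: 1307722277629055288/1224224411583 ≈ 1.0682e+6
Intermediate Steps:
C = -218643 (C = -191069 - 27574 = -218643)
N(s, D) = 105/23 + s/69 (N(s, D) = (315 + s)/((53 - 173) + 189) = (315 + s)/(-120 + 189) = (315 + s)/69 = (315 + s)*(1/69) = 105/23 + s/69)
-843557/(C/276878 + N(468, 316)/(-486872)) = -843557/(-218643/276878 + (105/23 + (1/69)*468)/(-486872)) = -843557/(-218643*1/276878 + (105/23 + 156/23)*(-1/486872)) = -843557/(-218643/276878 + (261/23)*(-1/486872)) = -843557/(-218643/276878 - 261/11198056) = -843557/(-1224224411583/1550247674584) = -843557*(-1550247674584/1224224411583) = 1307722277629055288/1224224411583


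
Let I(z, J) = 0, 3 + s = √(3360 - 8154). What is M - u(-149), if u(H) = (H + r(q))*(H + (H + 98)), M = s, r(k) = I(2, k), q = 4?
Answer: -29803 + I*√4794 ≈ -29803.0 + 69.239*I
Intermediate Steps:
s = -3 + I*√4794 (s = -3 + √(3360 - 8154) = -3 + √(-4794) = -3 + I*√4794 ≈ -3.0 + 69.239*I)
r(k) = 0
M = -3 + I*√4794 ≈ -3.0 + 69.239*I
u(H) = H*(98 + 2*H) (u(H) = (H + 0)*(H + (H + 98)) = H*(H + (98 + H)) = H*(98 + 2*H))
M - u(-149) = (-3 + I*√4794) - 2*(-149)*(49 - 149) = (-3 + I*√4794) - 2*(-149)*(-100) = (-3 + I*√4794) - 1*29800 = (-3 + I*√4794) - 29800 = -29803 + I*√4794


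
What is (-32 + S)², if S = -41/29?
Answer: 938961/841 ≈ 1116.5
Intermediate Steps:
S = -41/29 (S = -41*1/29 = -41/29 ≈ -1.4138)
(-32 + S)² = (-32 - 41/29)² = (-969/29)² = 938961/841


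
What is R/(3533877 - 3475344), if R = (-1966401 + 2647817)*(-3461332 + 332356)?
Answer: -710711436672/19511 ≈ -3.6426e+7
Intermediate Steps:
R = -2132134310016 (R = 681416*(-3128976) = -2132134310016)
R/(3533877 - 3475344) = -2132134310016/(3533877 - 3475344) = -2132134310016/58533 = -2132134310016*1/58533 = -710711436672/19511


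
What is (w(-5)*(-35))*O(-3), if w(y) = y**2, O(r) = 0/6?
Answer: 0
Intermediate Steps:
O(r) = 0 (O(r) = 0*(1/6) = 0)
(w(-5)*(-35))*O(-3) = ((-5)**2*(-35))*0 = (25*(-35))*0 = -875*0 = 0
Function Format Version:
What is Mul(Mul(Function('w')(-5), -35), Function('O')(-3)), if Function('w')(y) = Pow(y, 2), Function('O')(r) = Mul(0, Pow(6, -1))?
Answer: 0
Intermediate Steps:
Function('O')(r) = 0 (Function('O')(r) = Mul(0, Rational(1, 6)) = 0)
Mul(Mul(Function('w')(-5), -35), Function('O')(-3)) = Mul(Mul(Pow(-5, 2), -35), 0) = Mul(Mul(25, -35), 0) = Mul(-875, 0) = 0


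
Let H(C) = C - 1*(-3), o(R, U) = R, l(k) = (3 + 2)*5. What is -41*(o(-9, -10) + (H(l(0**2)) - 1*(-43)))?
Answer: -2542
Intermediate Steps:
l(k) = 25 (l(k) = 5*5 = 25)
H(C) = 3 + C (H(C) = C + 3 = 3 + C)
-41*(o(-9, -10) + (H(l(0**2)) - 1*(-43))) = -41*(-9 + ((3 + 25) - 1*(-43))) = -41*(-9 + (28 + 43)) = -41*(-9 + 71) = -41*62 = -2542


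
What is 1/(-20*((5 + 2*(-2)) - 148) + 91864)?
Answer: 1/94804 ≈ 1.0548e-5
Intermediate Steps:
1/(-20*((5 + 2*(-2)) - 148) + 91864) = 1/(-20*((5 - 4) - 148) + 91864) = 1/(-20*(1 - 148) + 91864) = 1/(-20*(-147) + 91864) = 1/(2940 + 91864) = 1/94804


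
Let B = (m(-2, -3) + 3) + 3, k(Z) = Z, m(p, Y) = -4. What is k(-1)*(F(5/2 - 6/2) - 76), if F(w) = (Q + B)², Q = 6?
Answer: 12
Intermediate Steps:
B = 2 (B = (-4 + 3) + 3 = -1 + 3 = 2)
F(w) = 64 (F(w) = (6 + 2)² = 8² = 64)
k(-1)*(F(5/2 - 6/2) - 76) = -(64 - 76) = -1*(-12) = 12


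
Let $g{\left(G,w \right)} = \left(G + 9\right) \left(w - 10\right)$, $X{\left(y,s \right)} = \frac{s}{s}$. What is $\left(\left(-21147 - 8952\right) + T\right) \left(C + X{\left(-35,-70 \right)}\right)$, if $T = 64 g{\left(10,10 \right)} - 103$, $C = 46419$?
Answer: $-1401976840$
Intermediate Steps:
$X{\left(y,s \right)} = 1$
$g{\left(G,w \right)} = \left(-10 + w\right) \left(9 + G\right)$ ($g{\left(G,w \right)} = \left(9 + G\right) \left(-10 + w\right) = \left(-10 + w\right) \left(9 + G\right)$)
$T = -103$ ($T = 64 \left(-90 - 100 + 9 \cdot 10 + 10 \cdot 10\right) - 103 = 64 \left(-90 - 100 + 90 + 100\right) - 103 = 64 \cdot 0 - 103 = 0 - 103 = -103$)
$\left(\left(-21147 - 8952\right) + T\right) \left(C + X{\left(-35,-70 \right)}\right) = \left(\left(-21147 - 8952\right) - 103\right) \left(46419 + 1\right) = \left(-30099 - 103\right) 46420 = \left(-30202\right) 46420 = -1401976840$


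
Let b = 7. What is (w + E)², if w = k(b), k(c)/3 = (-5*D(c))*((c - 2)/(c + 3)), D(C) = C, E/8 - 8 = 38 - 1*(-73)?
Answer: 3236401/4 ≈ 8.0910e+5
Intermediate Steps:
E = 952 (E = 64 + 8*(38 - 1*(-73)) = 64 + 8*(38 + 73) = 64 + 8*111 = 64 + 888 = 952)
k(c) = -15*c*(-2 + c)/(3 + c) (k(c) = 3*((-5*c)*((c - 2)/(c + 3))) = 3*((-5*c)*((-2 + c)/(3 + c))) = 3*(-5*c*(-2 + c)/(3 + c)) = -15*c*(-2 + c)/(3 + c))
w = -105/2 (w = 15*7*(2 - 1*7)/(3 + 7) = 15*7*(2 - 7)/10 = 15*7*(⅒)*(-5) = -105/2 ≈ -52.500)
(w + E)² = (-105/2 + 952)² = (1799/2)² = 3236401/4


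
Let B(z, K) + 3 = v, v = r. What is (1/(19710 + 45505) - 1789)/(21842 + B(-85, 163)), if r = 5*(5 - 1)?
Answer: -116669634/1425534685 ≈ -0.081843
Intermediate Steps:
r = 20 (r = 5*4 = 20)
v = 20
B(z, K) = 17 (B(z, K) = -3 + 20 = 17)
(1/(19710 + 45505) - 1789)/(21842 + B(-85, 163)) = (1/(19710 + 45505) - 1789)/(21842 + 17) = (1/65215 - 1789)/21859 = (1/65215 - 1789)*(1/21859) = -116669634/65215*1/21859 = -116669634/1425534685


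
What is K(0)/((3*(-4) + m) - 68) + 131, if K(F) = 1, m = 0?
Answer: 10479/80 ≈ 130.99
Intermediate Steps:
K(0)/((3*(-4) + m) - 68) + 131 = 1/((3*(-4) + 0) - 68) + 131 = 1/((-12 + 0) - 68) + 131 = 1/(-12 - 68) + 131 = 1/(-80) + 131 = -1/80*1 + 131 = -1/80 + 131 = 10479/80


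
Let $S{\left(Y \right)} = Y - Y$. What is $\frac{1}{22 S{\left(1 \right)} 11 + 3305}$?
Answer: $\frac{1}{3305} \approx 0.00030257$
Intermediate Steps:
$S{\left(Y \right)} = 0$
$\frac{1}{22 S{\left(1 \right)} 11 + 3305} = \frac{1}{22 \cdot 0 \cdot 11 + 3305} = \frac{1}{0 \cdot 11 + 3305} = \frac{1}{0 + 3305} = \frac{1}{3305}$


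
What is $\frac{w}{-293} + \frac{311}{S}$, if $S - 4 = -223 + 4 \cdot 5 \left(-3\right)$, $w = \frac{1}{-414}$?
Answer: $- \frac{1397209}{1253454} \approx -1.1147$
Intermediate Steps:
$w = - \frac{1}{414} \approx -0.0024155$
$S = -279$ ($S = 4 - \left(223 - 4 \cdot 5 \left(-3\right)\right) = 4 + \left(-223 + 20 \left(-3\right)\right) = 4 - 283 = -279$)
$\frac{w}{-293} + \frac{311}{S} = - \frac{1}{414 \left(-293\right)} + \frac{311}{-279} = \left(- \frac{1}{414}\right) \left(- \frac{1}{293}\right) + 311 \left(- \frac{1}{279}\right) = \frac{1}{121302} - \frac{311}{279} = - \frac{1397209}{1253454}$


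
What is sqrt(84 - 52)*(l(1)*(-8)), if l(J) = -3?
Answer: 96*sqrt(2) ≈ 135.76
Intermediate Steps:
sqrt(84 - 52)*(l(1)*(-8)) = sqrt(84 - 52)*(-3*(-8)) = sqrt(32)*24 = (4*sqrt(2))*24 = 96*sqrt(2)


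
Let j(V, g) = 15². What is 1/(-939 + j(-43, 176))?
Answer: -1/714 ≈ -0.0014006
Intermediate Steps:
j(V, g) = 225
1/(-939 + j(-43, 176)) = 1/(-939 + 225) = 1/(-714) = -1/714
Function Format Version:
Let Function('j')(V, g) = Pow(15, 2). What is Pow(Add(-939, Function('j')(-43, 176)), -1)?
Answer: Rational(-1, 714) ≈ -0.0014006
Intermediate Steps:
Function('j')(V, g) = 225
Pow(Add(-939, Function('j')(-43, 176)), -1) = Pow(Add(-939, 225), -1) = Pow(-714, -1) = Rational(-1, 714)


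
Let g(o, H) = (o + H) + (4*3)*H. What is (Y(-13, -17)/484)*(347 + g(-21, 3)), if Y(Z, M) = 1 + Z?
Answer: -1095/121 ≈ -9.0496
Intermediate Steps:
g(o, H) = o + 13*H (g(o, H) = (H + o) + 12*H = o + 13*H)
(Y(-13, -17)/484)*(347 + g(-21, 3)) = ((1 - 13)/484)*(347 + (-21 + 13*3)) = (-12*1/484)*(347 + (-21 + 39)) = -3*(347 + 18)/121 = -3/121*365 = -1095/121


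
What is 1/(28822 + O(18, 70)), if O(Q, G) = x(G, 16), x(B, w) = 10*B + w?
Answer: 1/29538 ≈ 3.3855e-5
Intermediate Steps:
x(B, w) = w + 10*B
O(Q, G) = 16 + 10*G
1/(28822 + O(18, 70)) = 1/(28822 + (16 + 10*70)) = 1/(28822 + (16 + 700)) = 1/(28822 + 716) = 1/29538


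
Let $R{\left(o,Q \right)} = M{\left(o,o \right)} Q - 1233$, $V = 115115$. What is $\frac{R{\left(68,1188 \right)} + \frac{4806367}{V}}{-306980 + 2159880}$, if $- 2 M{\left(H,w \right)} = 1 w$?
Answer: $- \frac{1196713877}{53324145875} \approx -0.022442$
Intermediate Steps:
$M{\left(H,w \right)} = - \frac{w}{2}$ ($M{\left(H,w \right)} = - \frac{1 w}{2} = - \frac{w}{2}$)
$R{\left(o,Q \right)} = -1233 - \frac{Q o}{2}$ ($R{\left(o,Q \right)} = - \frac{o}{2} Q - 1233 = - \frac{Q o}{2} - 1233 = -1233 - \frac{Q o}{2}$)
$\frac{R{\left(68,1188 \right)} + \frac{4806367}{V}}{-306980 + 2159880} = \frac{\left(-1233 - 594 \cdot 68\right) + \frac{4806367}{115115}}{-306980 + 2159880} = \frac{\left(-1233 - 40392\right) + 4806367 \cdot \frac{1}{115115}}{1852900} = \left(-41625 + \frac{4806367}{115115}\right) \frac{1}{1852900} = \left(- \frac{4786855508}{115115}\right) \frac{1}{1852900} = - \frac{1196713877}{53324145875}$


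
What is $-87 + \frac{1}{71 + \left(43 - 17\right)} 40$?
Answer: $- \frac{8399}{97} \approx -86.588$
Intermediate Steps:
$-87 + \frac{1}{71 + \left(43 - 17\right)} 40 = -87 + \frac{1}{71 + 26} \cdot 40 = -87 + \frac{1}{97} \cdot 40 = -87 + \frac{40}{97} = - \frac{8399}{97}$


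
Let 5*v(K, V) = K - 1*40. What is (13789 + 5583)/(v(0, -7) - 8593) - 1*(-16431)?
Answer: 141303659/8601 ≈ 16429.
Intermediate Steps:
v(K, V) = -8 + K/5 (v(K, V) = (K - 1*40)/5 = (K - 40)/5 = (-40 + K)/5 = -8 + K/5)
(13789 + 5583)/(v(0, -7) - 8593) - 1*(-16431) = (13789 + 5583)/((-8 + (⅕)*0) - 8593) - 1*(-16431) = 19372/((-8 + 0) - 8593) + 16431 = 19372/(-8 - 8593) + 16431 = 19372/(-8601) + 16431 = 19372*(-1/8601) + 16431 = -19372/8601 + 16431 = 141303659/8601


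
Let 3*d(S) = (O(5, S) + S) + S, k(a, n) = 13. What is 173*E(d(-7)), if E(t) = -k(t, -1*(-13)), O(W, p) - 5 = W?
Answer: -2249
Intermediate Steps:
O(W, p) = 5 + W
d(S) = 10/3 + 2*S/3 (d(S) = (((5 + 5) + S) + S)/3 = ((10 + S) + S)/3 = (10 + 2*S)/3 = 10/3 + 2*S/3)
E(t) = -13 (E(t) = -1*13 = -13)
173*E(d(-7)) = 173*(-13) = -2249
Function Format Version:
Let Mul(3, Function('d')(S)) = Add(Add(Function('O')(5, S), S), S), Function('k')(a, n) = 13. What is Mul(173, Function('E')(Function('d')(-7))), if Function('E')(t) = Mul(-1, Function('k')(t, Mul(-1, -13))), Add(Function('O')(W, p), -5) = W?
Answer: -2249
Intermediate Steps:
Function('O')(W, p) = Add(5, W)
Function('d')(S) = Add(Rational(10, 3), Mul(Rational(2, 3), S)) (Function('d')(S) = Mul(Rational(1, 3), Add(Add(Add(5, 5), S), S)) = Mul(Rational(1, 3), Add(Add(10, S), S)) = Mul(Rational(1, 3), Add(10, Mul(2, S))) = Add(Rational(10, 3), Mul(Rational(2, 3), S)))
Function('E')(t) = -13 (Function('E')(t) = Mul(-1, 13) = -13)
Mul(173, Function('E')(Function('d')(-7))) = Mul(173, -13) = -2249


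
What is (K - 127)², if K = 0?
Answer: 16129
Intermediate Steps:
(K - 127)² = (0 - 127)² = (-127)² = 16129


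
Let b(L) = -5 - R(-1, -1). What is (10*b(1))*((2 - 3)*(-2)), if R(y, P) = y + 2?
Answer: -120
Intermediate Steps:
R(y, P) = 2 + y
b(L) = -6 (b(L) = -5 - (2 - 1) = -5 - 1*1 = -5 - 1 = -6)
(10*b(1))*((2 - 3)*(-2)) = (10*(-6))*((2 - 3)*(-2)) = -(-60)*(-2) = -60*2 = -120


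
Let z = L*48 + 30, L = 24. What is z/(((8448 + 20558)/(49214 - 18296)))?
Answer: 18272538/14503 ≈ 1259.9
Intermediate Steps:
z = 1182 (z = 24*48 + 30 = 1152 + 30 = 1182)
z/(((8448 + 20558)/(49214 - 18296))) = 1182/(((8448 + 20558)/(49214 - 18296))) = 1182/((29006/30918)) = 1182/((29006*(1/30918))) = 1182/(14503/15459) = 1182*(15459/14503) = 18272538/14503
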